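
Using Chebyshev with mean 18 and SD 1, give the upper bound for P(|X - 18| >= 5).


k = 5/1 = 5
Chebyshev: P(|X-mu| >= k*sigma) <= 1/k^2 = 1/5^2 = 1/25

1/25


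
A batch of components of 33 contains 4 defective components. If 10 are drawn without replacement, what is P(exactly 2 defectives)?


P(X=2) = C(4,2)*C(29,8) / C(33,10)
= 6*4292145 / 92561040
= 25752870/92561040 = 69/248

69/248


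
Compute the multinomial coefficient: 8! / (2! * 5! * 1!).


8! = 40320
Denominator: 2!=2 * 5!=120 * 1!=1
Coefficient = 40320 / 240 = 168

168


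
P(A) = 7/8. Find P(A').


P(A') = 1 - P(A) = 1 - 7/8 = 1/8

1/8


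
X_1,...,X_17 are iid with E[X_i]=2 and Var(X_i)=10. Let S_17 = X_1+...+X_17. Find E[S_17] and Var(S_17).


E[S_n] = n*mu = 17*2 = 34
Var(S_n) = n*sigma^2 = 17*10 = 170

E[S_17]=34, Var(S_17)=170


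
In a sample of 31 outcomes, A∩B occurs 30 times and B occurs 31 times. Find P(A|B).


P(A|B) = P(A∩B)/P(B) = (30/31)/(31/31) = 30/31

30/31


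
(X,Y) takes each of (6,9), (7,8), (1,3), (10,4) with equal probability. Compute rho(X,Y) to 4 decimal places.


Cov(X,Y) = 2.2500, Var(X) = 10.5000, Var(Y) = 6.5000
rho = Cov/(sqrt(VarX)*sqrt(VarY)) = 0.2724

0.2724


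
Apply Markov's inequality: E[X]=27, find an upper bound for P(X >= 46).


Markov: P(X >= a) <= E[X]/a
P(X >= 46) <= 27/46

27/46


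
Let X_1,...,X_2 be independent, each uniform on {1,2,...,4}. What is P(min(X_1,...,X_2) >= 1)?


P(min >= 1) = P(all X_i >= 1) = (P(X_1 >= 1))^2
= (4/4)^2 = 1^2 = 1

1


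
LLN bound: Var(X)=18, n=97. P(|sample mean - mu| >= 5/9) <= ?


Var(Xbar) = Var(X)/n = 18/97
Chebyshev: P(|Xbar-mu| >= 5/9) <= Var(Xbar)/(5/9)^2 = (18/97)/(25/81) = 1458/2425

1458/2425


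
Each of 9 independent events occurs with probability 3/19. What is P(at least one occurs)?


P(at least one) = 1 - P(none)
P(none) = (1 - 3/19)^9 = (16/19)^9 = 68719476736/322687697779
P(at least one) = 1 - 68719476736/322687697779 = 253968221043/322687697779

253968221043/322687697779


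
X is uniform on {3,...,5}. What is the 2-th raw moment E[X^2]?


E[X^2] = (1/3) * sum(x^2 for x=3..5)
= 50/3

50/3


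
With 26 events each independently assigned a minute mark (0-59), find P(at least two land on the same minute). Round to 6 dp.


P(all different) = prod((60-i)/60 for i=0..25) = 0.001652
P(at least one match) = 1 - 0.001652 = 0.998348

0.998348


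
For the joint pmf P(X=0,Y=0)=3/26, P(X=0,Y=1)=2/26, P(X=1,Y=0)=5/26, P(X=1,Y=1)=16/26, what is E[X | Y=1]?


P(Y=1) = 18/26
E[X|Y=1] = (0*2 + 1*16)/18 = 16/18 = 8/9

8/9


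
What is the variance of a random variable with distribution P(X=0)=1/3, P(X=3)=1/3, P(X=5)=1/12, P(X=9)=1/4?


E[X] = 11/3, E[X^2] = 76/3
Var(X) = E[X^2] - (E[X])^2 = 76/3 - (11/3)^2 = 107/9

107/9


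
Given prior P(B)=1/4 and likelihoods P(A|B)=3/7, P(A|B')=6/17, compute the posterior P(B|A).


P(A) = P(A|B)P(B) + P(A|B')P(B') = 3/7*1/4 + 6/17*3/4 = 177/476
P(B|A) = P(A|B)P(B)/P(A) = (3/28)/(177/476) = 17/59

17/59


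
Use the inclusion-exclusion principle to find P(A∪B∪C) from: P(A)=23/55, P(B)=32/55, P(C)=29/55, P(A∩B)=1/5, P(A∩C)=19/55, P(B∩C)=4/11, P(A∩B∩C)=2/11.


P(A∪B∪C) = P(A)+P(B)+P(C) - P(AB)-P(AC)-P(BC) + P(ABC)
= 23/55+32/55+29/55 - 1/5-19/55-4/11 + 2/11
= 4/5

4/5


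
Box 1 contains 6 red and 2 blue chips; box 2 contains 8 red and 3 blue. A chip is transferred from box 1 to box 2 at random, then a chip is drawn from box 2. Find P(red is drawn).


P(transfer red) = 6/8 = 3/4; P(transfer blue) = 1/4
If red transferred: Urn II has 9 red of 12, so P(red|red moved) = 3/4
If blue transferred: Urn II has 8 red of 12, so P(red|blue moved) = 2/3
By total probability: P(red) = 3/4*3/4 + 1/4*2/3 = 35/48

35/48


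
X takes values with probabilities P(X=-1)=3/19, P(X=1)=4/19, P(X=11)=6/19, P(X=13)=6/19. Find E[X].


E[X] = sum(x * P(x))
= -1*3/19 + 1*4/19 + 11*6/19 + 13*6/19
= 145/19

145/19


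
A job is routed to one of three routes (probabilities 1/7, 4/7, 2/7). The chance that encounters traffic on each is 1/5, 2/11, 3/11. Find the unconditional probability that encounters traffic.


P(A) = P(A|B1)P(B1) + P(A|B2)P(B2) + P(A|B3)P(B3)
= 1/5*1/7 + 2/11*4/7 + 3/11*2/7
= 1/35 + 8/77 + 6/77 = 81/385

81/385


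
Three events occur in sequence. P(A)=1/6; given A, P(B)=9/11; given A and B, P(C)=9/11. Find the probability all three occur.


P(A∩B∩C) = P(A) * P(B|A) * P(C|A∩B)
= 1/6 * 9/11 * 9/11
= 3/22 * 9/11 = 27/242

27/242


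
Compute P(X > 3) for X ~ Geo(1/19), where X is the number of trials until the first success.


P(X > 3) = P(first 3 trials all fail) = (1-p)^3 = (18/19)^3 = 5832/6859

5832/6859


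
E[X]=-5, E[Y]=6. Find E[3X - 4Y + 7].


E[3X - 4Y + 7] = 3*E[X] - 4*E[Y] + 7
= (3)*(-5) + (-4)*(6) + (7)
= -15 - 24 + 7 = -32

-32


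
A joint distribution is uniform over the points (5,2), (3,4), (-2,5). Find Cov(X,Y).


E[X]=2, E[Y]=11/3, E[XY]=4
Cov(X,Y) = E[XY] - E[X]E[Y] = 4 - 2*11/3 = -10/3

-10/3


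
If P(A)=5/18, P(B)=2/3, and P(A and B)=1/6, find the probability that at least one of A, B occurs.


P(A∪B) = P(A) + P(B) - P(A∩B)
= 5/18 + 2/3 - 1/6 = 7/9

7/9


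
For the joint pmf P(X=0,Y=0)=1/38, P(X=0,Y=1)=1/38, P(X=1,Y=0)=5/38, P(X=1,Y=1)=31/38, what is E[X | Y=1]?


P(Y=1) = 32/38
E[X|Y=1] = (0*1 + 1*31)/32 = 31/32

31/32


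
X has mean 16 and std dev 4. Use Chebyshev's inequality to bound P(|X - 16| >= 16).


k = 16/4 = 4
Chebyshev: P(|X-mu| >= k*sigma) <= 1/k^2 = 1/4^2 = 1/16

1/16


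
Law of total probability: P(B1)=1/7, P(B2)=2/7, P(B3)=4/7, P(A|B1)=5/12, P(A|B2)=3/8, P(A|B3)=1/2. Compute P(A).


P(A) = P(A|B1)P(B1) + P(A|B2)P(B2) + P(A|B3)P(B3)
= 5/12*1/7 + 3/8*2/7 + 1/2*4/7
= 5/84 + 3/28 + 2/7 = 19/42

19/42


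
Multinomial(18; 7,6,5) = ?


18! = 6402373705728000
Denominator: 7!=5040 * 6!=720 * 5!=120
Coefficient = 6402373705728000 / 435456000 = 14702688

14702688


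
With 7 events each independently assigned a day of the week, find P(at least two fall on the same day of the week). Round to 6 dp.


P(all different) = prod((7-i)/7 for i=0..6) = 0.006120
P(at least one match) = 1 - 0.006120 = 0.993880

0.993880


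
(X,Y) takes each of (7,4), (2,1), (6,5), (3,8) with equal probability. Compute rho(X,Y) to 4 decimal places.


Cov(X,Y) = 0.7500, Var(X) = 4.2500, Var(Y) = 6.2500
rho = Cov/(sqrt(VarX)*sqrt(VarY)) = 0.1455

0.1455


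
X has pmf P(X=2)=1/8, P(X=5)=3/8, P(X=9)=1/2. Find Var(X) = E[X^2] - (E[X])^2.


E[X] = 53/8, E[X^2] = 403/8
Var(X) = E[X^2] - (E[X])^2 = 403/8 - (53/8)^2 = 415/64

415/64


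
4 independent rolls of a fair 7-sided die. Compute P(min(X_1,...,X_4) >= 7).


P(min >= 7) = P(all X_i >= 7) = (P(X_1 >= 7))^4
= (1/7)^4 = 1/2401

1/2401


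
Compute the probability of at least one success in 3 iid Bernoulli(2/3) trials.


P(at least one) = 1 - P(none)
P(none) = (1 - 2/3)^3 = (1/3)^3 = 1/27
P(at least one) = 1 - 1/27 = 26/27

26/27


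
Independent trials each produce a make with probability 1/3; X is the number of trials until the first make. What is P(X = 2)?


P(X=2) = (1-p)^1 * p = (2/3)^1 * 1/3
= 2/3 * 1/3 = 2/9

2/9


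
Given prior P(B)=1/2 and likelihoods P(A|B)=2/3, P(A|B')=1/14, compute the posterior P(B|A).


P(A) = P(A|B)P(B) + P(A|B')P(B') = 2/3*1/2 + 1/14*1/2 = 31/84
P(B|A) = P(A|B)P(B)/P(A) = (1/3)/(31/84) = 28/31

28/31


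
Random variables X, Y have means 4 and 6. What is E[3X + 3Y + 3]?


E[3X + 3Y + 3] = 3*E[X] + 3*E[Y] + 3
= (3)*(4) + (3)*(6) + (3)
= 12 + 18 + 3 = 33

33


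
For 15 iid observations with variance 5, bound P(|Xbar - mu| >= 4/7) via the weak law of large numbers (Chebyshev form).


Var(Xbar) = Var(X)/n = 5/15
Chebyshev: P(|Xbar-mu| >= 4/7) <= Var(Xbar)/(4/7)^2 = (1/3)/(16/49) = 49/48
Bound exceeds 1, so trivial bound: 1

1


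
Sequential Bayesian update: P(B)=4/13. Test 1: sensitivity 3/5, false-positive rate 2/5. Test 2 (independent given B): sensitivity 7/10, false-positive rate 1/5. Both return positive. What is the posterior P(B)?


After test 1: P(+) = 3/5*4/13 + 2/5*9/13 = 6/13
P(B|+) = (12/65)/(6/13) = 2/5
After test 2 (use post1 as new prior): P(+) = 7/10*2/5 + 1/5*3/5 = 2/5
P(B|+,+) = (7/25)/(2/5) = 7/10

7/10


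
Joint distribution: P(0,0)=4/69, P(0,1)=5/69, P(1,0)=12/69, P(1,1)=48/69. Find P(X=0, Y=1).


Read from table: P(X=0, Y=1) = 5/69

5/69


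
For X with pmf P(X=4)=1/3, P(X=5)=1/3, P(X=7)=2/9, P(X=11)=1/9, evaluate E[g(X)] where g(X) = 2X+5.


E[2X+5] = sum(g(x)*P(x))
= 13*1/3 + 15*1/3 + 19*2/9 + 27*1/9
= 149/9

149/9


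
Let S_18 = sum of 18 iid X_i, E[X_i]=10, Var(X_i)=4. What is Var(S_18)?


By independence, Var(S_n) = n*Var(X_1) = 18*4 = 72

72


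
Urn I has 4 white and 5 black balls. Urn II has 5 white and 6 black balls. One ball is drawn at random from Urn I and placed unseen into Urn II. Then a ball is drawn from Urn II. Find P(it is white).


P(transfer white) = 4/9; P(transfer black) = 5/9
If white transferred: Urn II has 6 white of 12, so P(white|white moved) = 1/2
If black transferred: Urn II has 5 white of 12, so P(white|black moved) = 5/12
By total probability: P(white) = 4/9*1/2 + 5/9*5/12 = 49/108

49/108


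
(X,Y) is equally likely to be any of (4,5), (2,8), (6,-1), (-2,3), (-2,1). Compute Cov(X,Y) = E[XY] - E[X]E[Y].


E[X]=8/5, E[Y]=16/5, E[XY]=22/5
Cov(X,Y) = E[XY] - E[X]E[Y] = 22/5 - 8/5*16/5 = -18/25

-18/25


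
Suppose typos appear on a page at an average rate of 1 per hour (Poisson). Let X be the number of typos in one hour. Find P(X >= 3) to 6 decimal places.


P(X>=3) = 1 - P(X<=2) = 1 - (e^(-1)*1^0/0! + e^(-1)*1^1/1! + e^(-1)*1^2/2!)
≈ 1 - (0.3678794412 + 0.3678794412 + 0.1839397206)
= 1 - 0.9196986030 = 0.0803013970
≈ 0.080301

0.080301


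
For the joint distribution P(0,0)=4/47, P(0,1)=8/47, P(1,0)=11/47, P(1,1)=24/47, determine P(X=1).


P(X=1) = P(1,0)+P(1,1) = 11/47 + 24/47 = 35/47

35/47


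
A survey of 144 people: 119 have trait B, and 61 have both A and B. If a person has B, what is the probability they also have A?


P(A|B) = P(A∩B)/P(B) = (61/144)/(119/144) = 61/119

61/119


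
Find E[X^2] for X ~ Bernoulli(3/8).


For Bernoulli: X in {0,1}
E[X^2] = 0^2*(1-3/8) + 1^2*3/8 = 3/8

3/8


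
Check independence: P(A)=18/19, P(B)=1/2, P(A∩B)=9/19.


P(A)*P(B) = 18/19*1/2 = 9/19
P(A∩B) = 9/19, which equals P(A)P(B), so independent

Yes, A and B are independent


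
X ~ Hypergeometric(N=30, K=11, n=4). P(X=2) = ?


P(X=2) = C(11,2)*C(19,2) / C(30,4)
= 55*171 / 27405
= 9405/27405 = 209/609

209/609


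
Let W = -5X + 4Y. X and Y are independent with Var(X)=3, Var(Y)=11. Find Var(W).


Independence => Cov(X,Y)=0
Var(-5X + 4Y) = (-5)^2*Var(X) + 4^2*Var(Y)
= 25*3 + 16*11 = 251

251


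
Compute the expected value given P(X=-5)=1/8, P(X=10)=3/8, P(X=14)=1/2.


E[X] = sum(x * P(x))
= -5*1/8 + 10*3/8 + 14*1/2
= 81/8

81/8


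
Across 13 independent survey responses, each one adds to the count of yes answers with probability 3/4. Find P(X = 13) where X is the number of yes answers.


P(X=13) = C(13,13) * p^13 * (1-p)^0
= 1 * 1594323/67108864 * 1
= 1594323/67108864

1594323/67108864


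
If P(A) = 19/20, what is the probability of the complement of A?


P(A') = 1 - P(A) = 1 - 19/20 = 1/20

1/20


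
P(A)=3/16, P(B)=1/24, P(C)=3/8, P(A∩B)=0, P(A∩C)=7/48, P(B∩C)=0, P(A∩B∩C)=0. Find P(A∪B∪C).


P(A∪B∪C) = P(A)+P(B)+P(C) - P(AB)-P(AC)-P(BC) + P(ABC)
= 3/16+1/24+3/8 - 0-7/48-0 + 0
= 11/24

11/24


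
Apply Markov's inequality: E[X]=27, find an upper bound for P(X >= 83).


Markov: P(X >= a) <= E[X]/a
P(X >= 83) <= 27/83

27/83


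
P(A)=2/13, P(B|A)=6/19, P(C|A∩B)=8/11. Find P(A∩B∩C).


P(A∩B∩C) = P(A) * P(B|A) * P(C|A∩B)
= 2/13 * 6/19 * 8/11
= 12/247 * 8/11 = 96/2717

96/2717


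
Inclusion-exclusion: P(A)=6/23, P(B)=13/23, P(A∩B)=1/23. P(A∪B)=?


P(A∪B) = P(A) + P(B) - P(A∩B)
= 6/23 + 13/23 - 1/23 = 18/23

18/23


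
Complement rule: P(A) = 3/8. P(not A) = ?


P(A') = 1 - P(A) = 1 - 3/8 = 5/8

5/8


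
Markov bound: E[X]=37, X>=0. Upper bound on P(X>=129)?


Markov: P(X >= a) <= E[X]/a
P(X >= 129) <= 37/129

37/129


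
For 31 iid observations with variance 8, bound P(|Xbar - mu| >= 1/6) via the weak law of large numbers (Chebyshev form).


Var(Xbar) = Var(X)/n = 8/31
Chebyshev: P(|Xbar-mu| >= 1/6) <= Var(Xbar)/(1/6)^2 = (8/31)/(1/36) = 288/31
Bound exceeds 1, so trivial bound: 1

1


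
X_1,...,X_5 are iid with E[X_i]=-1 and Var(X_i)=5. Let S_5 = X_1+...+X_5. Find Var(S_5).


By independence, Var(S_n) = n*Var(X_1) = 5*5 = 25

25


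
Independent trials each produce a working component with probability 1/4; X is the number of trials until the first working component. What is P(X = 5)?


P(X=5) = (1-p)^4 * p = (3/4)^4 * 1/4
= 81/256 * 1/4 = 81/1024

81/1024


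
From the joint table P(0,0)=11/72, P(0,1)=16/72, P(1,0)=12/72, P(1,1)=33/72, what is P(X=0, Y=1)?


Read from table: P(X=0, Y=1) = 16/72 = 2/9

2/9


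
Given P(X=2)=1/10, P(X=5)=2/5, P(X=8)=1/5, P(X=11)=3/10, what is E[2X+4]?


E[2X+4] = sum(g(x)*P(x))
= 8*1/10 + 14*2/5 + 20*1/5 + 26*3/10
= 91/5

91/5


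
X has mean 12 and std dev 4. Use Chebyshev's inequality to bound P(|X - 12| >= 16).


k = 16/4 = 4
Chebyshev: P(|X-mu| >= k*sigma) <= 1/k^2 = 1/4^2 = 1/16

1/16


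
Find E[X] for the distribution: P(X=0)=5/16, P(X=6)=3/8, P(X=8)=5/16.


E[X] = sum(x * P(x))
= 0*5/16 + 6*3/8 + 8*5/16
= 19/4

19/4


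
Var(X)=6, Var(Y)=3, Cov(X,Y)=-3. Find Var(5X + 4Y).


Var(5X + 4Y) = 5^2*Var(X) + 4^2*Var(Y) + 2*5*4*Cov(X,Y)
= 25*6 + 16*3 + 40*(-3)
= 150 + 48 - 120 = 78

78


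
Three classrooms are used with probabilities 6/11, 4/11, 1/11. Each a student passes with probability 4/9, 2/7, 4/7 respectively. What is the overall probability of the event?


P(A) = P(A|B1)P(B1) + P(A|B2)P(B2) + P(A|B3)P(B3)
= 4/9*6/11 + 2/7*4/11 + 4/7*1/11
= 8/33 + 8/77 + 4/77 = 92/231

92/231


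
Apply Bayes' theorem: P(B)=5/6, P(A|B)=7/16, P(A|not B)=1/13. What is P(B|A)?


P(A) = P(A|B)P(B) + P(A|B')P(B') = 7/16*5/6 + 1/13*1/6 = 157/416
P(B|A) = P(A|B)P(B)/P(A) = (35/96)/(157/416) = 455/471

455/471


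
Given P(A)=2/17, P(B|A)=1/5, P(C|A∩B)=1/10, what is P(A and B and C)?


P(A∩B∩C) = P(A) * P(B|A) * P(C|A∩B)
= 2/17 * 1/5 * 1/10
= 2/85 * 1/10 = 1/425

1/425


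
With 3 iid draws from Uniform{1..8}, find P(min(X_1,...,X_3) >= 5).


P(min >= 5) = P(all X_i >= 5) = (P(X_1 >= 5))^3
= (4/8)^3 = (1/2)^3 = 1/8

1/8


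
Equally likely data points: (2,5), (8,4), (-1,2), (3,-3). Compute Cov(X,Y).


E[X]=3, E[Y]=2, E[XY]=31/4
Cov(X,Y) = E[XY] - E[X]E[Y] = 31/4 - 3*2 = 7/4

7/4


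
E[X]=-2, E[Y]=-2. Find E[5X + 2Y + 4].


E[5X + 2Y + 4] = 5*E[X] + 2*E[Y] + 4
= (5)*(-2) + (2)*(-2) + (4)
= -10 - 4 + 4 = -10

-10


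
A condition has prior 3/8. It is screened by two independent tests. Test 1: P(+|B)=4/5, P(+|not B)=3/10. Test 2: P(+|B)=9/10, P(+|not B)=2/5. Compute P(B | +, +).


After test 1: P(+) = 4/5*3/8 + 3/10*5/8 = 39/80
P(B|+) = (3/10)/(39/80) = 8/13
After test 2 (use post1 as new prior): P(+) = 9/10*8/13 + 2/5*5/13 = 46/65
P(B|+,+) = (36/65)/(46/65) = 18/23

18/23


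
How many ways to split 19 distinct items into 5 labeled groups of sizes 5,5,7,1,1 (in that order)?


19! = 121645100408832000
Denominator: 5!=120 * 5!=120 * 7!=5040 * 1!=1 * 1!=1
Coefficient = 121645100408832000 / 72576000 = 1676106432

1676106432


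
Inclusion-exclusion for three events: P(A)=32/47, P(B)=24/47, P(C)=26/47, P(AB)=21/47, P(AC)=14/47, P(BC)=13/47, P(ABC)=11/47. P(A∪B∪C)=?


P(A∪B∪C) = P(A)+P(B)+P(C) - P(AB)-P(AC)-P(BC) + P(ABC)
= 32/47+24/47+26/47 - 21/47-14/47-13/47 + 11/47
= 45/47

45/47


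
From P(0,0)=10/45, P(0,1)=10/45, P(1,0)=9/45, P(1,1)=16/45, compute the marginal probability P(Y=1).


P(Y=1) = P(0,1)+P(1,1) = 10/45 + 16/45 = 26/45

26/45


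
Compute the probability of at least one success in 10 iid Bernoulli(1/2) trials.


P(at least one) = 1 - P(none)
P(none) = (1 - 1/2)^10 = (1/2)^10 = 1/1024
P(at least one) = 1 - 1/1024 = 1023/1024

1023/1024


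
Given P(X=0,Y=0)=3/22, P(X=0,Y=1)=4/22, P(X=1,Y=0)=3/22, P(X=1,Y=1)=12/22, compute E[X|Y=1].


P(Y=1) = 16/22
E[X|Y=1] = (0*4 + 1*12)/16 = 12/16 = 3/4

3/4


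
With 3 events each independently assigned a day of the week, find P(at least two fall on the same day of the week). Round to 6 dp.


P(all different) = prod((7-i)/7 for i=0..2) = 0.612245
P(at least one match) = 1 - 0.612245 = 0.387755

0.387755


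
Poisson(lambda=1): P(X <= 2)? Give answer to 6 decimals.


P(X<=2) = e^(-1)*1^0/0! + e^(-1)*1^1/1! + e^(-1)*1^2/2!
≈ 0.3678794412 + 0.3678794412 + 0.1839397206
= 0.9196986030
≈ 0.919699

0.919699


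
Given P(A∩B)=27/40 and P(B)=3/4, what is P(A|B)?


P(A|B) = P(A∩B)/P(B) = (27/40)/(30/40) = 27/30 = 9/10

9/10


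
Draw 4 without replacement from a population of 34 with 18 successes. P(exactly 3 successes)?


P(X=3) = C(18,3)*C(16,1) / C(34,4)
= 816*16 / 46376
= 13056/46376 = 96/341

96/341


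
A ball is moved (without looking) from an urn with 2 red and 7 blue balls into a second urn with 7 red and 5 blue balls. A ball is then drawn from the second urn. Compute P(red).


P(transfer red) = 2/9; P(transfer blue) = 7/9
If red transferred: Urn II has 8 red of 13, so P(red|red moved) = 8/13
If blue transferred: Urn II has 7 red of 13, so P(red|blue moved) = 7/13
By total probability: P(red) = 2/9*8/13 + 7/9*7/13 = 5/9

5/9


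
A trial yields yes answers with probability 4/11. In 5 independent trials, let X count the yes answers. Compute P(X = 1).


P(X=1) = C(5,1) * p^1 * (1-p)^4
= 5 * 4/11 * 2401/14641
= 48020/161051

48020/161051


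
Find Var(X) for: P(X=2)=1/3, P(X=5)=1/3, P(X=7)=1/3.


E[X] = 14/3, E[X^2] = 26
Var(X) = E[X^2] - (E[X])^2 = 26 - (14/3)^2 = 38/9

38/9


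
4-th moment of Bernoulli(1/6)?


For Bernoulli: X in {0,1}
E[X^4] = 0^4*(1-1/6) + 1^4*1/6 = 1/6

1/6


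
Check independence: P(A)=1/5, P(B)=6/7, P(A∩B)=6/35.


P(A)*P(B) = 1/5*6/7 = 6/35
P(A∩B) = 6/35, which equals P(A)P(B), so independent

Yes, A and B are independent


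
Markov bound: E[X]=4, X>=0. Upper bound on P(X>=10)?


Markov: P(X >= a) <= E[X]/a
P(X >= 10) <= 4/10 = 2/5

2/5


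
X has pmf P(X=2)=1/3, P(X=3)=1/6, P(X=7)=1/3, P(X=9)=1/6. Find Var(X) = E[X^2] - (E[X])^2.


E[X] = 5, E[X^2] = 98/3
Var(X) = E[X^2] - (E[X])^2 = 98/3 - (5)^2 = 23/3

23/3


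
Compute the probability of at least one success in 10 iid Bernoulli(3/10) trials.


P(at least one) = 1 - P(none)
P(none) = (1 - 3/10)^10 = (7/10)^10 = 282475249/10000000000
P(at least one) = 1 - 282475249/10000000000 = 9717524751/10000000000

9717524751/10000000000


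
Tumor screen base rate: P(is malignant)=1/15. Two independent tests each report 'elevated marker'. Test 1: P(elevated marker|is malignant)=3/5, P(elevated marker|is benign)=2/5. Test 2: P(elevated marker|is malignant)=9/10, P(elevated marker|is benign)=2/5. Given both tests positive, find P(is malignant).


After test 1: P(+) = 3/5*1/15 + 2/5*14/15 = 31/75
P(B|+) = (1/25)/(31/75) = 3/31
After test 2 (use post1 as new prior): P(+) = 9/10*3/31 + 2/5*28/31 = 139/310
P(B|+,+) = (27/310)/(139/310) = 27/139

27/139


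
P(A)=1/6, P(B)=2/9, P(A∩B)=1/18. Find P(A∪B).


P(A∪B) = P(A) + P(B) - P(A∩B)
= 1/6 + 2/9 - 1/18 = 1/3

1/3


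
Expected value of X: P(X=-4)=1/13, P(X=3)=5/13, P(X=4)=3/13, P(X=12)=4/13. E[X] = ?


E[X] = sum(x * P(x))
= -4*1/13 + 3*5/13 + 4*3/13 + 12*4/13
= 71/13

71/13


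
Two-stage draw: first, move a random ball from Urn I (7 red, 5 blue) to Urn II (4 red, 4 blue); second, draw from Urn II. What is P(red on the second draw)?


P(transfer red) = 7/12; P(transfer blue) = 5/12
If red transferred: Urn II has 5 red of 9, so P(red|red moved) = 5/9
If blue transferred: Urn II has 4 red of 9, so P(red|blue moved) = 4/9
By total probability: P(red) = 7/12*5/9 + 5/12*4/9 = 55/108

55/108


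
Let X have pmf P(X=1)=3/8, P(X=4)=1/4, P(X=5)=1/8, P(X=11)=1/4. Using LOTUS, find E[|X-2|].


E[|X-2|] = sum(g(x)*P(x))
= 1*3/8 + 2*1/4 + 3*1/8 + 9*1/4
= 7/2

7/2


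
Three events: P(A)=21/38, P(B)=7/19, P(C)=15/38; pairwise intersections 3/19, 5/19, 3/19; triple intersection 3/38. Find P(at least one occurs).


P(A∪B∪C) = P(A)+P(B)+P(C) - P(AB)-P(AC)-P(BC) + P(ABC)
= 21/38+7/19+15/38 - 3/19-5/19-3/19 + 3/38
= 31/38

31/38


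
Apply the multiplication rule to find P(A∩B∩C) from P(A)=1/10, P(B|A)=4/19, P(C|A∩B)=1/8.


P(A∩B∩C) = P(A) * P(B|A) * P(C|A∩B)
= 1/10 * 4/19 * 1/8
= 2/95 * 1/8 = 1/380

1/380


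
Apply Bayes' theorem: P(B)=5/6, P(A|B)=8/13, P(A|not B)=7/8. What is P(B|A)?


P(A) = P(A|B)P(B) + P(A|B')P(B') = 8/13*5/6 + 7/8*1/6 = 137/208
P(B|A) = P(A|B)P(B)/P(A) = (20/39)/(137/208) = 320/411

320/411


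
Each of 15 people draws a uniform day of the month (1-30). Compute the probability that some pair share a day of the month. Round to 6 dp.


P(all different) = prod((30-i)/30 for i=0..14) = 0.014136
P(at least one match) = 1 - 0.014136 = 0.985864

0.985864


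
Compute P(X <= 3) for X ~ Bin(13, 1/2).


P(X<=3) = P(X=0) + P(X=1) + P(X=2) + P(X=3)
= 1/8192 + 13/8192 + 39/4096 + 143/4096
= 189/4096

189/4096


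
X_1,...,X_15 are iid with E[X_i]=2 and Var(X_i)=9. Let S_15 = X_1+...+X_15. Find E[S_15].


E[S_n] = n*E[X_1] = 15*2 = 30

30


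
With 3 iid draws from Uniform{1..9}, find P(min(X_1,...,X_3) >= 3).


P(min >= 3) = P(all X_i >= 3) = (P(X_1 >= 3))^3
= (7/9)^3 = 343/729

343/729


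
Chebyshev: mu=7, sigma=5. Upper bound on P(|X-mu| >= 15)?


k = 15/5 = 3
Chebyshev: P(|X-mu| >= k*sigma) <= 1/k^2 = 1/3^2 = 1/9

1/9


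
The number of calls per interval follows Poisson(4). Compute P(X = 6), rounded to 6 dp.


P(X=6) = e^(-4) * 4^6 / 6!
≈ 0.01831563889 * 4096 / 720
≈ 0.104196

0.104196


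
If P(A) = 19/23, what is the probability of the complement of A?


P(A') = 1 - P(A) = 1 - 19/23 = 4/23

4/23


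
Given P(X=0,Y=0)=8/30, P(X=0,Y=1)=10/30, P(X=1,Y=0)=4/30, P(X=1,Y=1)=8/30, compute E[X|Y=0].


P(Y=0) = 12/30
E[X|Y=0] = (0*8 + 1*4)/12 = 4/12 = 1/3

1/3


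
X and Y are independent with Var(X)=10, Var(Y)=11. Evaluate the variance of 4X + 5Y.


Independence => Cov(X,Y)=0
Var(4X + 5Y) = 4^2*Var(X) + 5^2*Var(Y)
= 16*10 + 25*11 = 435

435


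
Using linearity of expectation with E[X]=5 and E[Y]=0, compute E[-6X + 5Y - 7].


E[-6X + 5Y - 7] = -6*E[X] + 5*E[Y] - 7
= (-6)*(5) + (5)*(0) + (-7)
= -30 + 0 - 7 = -37

-37


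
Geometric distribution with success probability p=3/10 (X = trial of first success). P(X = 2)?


P(X=2) = (1-p)^1 * p = (7/10)^1 * 3/10
= 7/10 * 3/10 = 21/100

21/100


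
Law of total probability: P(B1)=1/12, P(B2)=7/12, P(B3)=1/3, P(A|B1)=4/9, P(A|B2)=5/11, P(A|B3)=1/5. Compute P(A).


P(A) = P(A|B1)P(B1) + P(A|B2)P(B2) + P(A|B3)P(B3)
= 4/9*1/12 + 5/11*7/12 + 1/5*1/3
= 1/27 + 35/132 + 1/15 = 2191/5940

2191/5940


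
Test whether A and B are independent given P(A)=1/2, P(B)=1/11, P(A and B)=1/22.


P(A)*P(B) = 1/2*1/11 = 1/22
P(A∩B) = 1/22, which equals P(A)P(B), so independent

Yes, A and B are independent


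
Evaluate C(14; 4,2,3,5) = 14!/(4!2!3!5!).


14! = 87178291200
Denominator: 4!=24 * 2!=2 * 3!=6 * 5!=120
Coefficient = 87178291200 / 34560 = 2522520

2522520


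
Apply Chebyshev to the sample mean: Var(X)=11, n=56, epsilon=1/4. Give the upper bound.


Var(Xbar) = Var(X)/n = 11/56
Chebyshev: P(|Xbar-mu| >= 1/4) <= Var(Xbar)/(1/4)^2 = (11/56)/(1/16) = 22/7
Bound exceeds 1, so trivial bound: 1

1


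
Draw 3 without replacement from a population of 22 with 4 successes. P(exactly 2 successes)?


P(X=2) = C(4,2)*C(18,1) / C(22,3)
= 6*18 / 1540
= 108/1540 = 27/385

27/385


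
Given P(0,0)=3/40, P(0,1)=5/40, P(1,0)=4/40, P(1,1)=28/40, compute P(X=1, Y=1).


Read from table: P(X=1, Y=1) = 28/40 = 7/10

7/10


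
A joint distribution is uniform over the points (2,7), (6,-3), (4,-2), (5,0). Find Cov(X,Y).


E[X]=17/4, E[Y]=1/2, E[XY]=-3
Cov(X,Y) = E[XY] - E[X]E[Y] = -3 - 17/4*1/2 = -41/8

-41/8


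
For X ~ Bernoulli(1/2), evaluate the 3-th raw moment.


For Bernoulli: X in {0,1}
E[X^3] = 0^3*(1-1/2) + 1^3*1/2 = 1/2

1/2


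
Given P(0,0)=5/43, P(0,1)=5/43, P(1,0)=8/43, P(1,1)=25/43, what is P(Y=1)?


P(Y=1) = P(0,1)+P(1,1) = 5/43 + 25/43 = 30/43

30/43


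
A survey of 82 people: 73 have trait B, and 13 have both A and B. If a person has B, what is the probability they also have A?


P(A|B) = P(A∩B)/P(B) = (13/82)/(73/82) = 13/73

13/73


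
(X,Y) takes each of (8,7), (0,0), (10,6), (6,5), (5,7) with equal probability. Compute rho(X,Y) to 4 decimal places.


Cov(X,Y) = 7.2000, Var(X) = 11.3600, Var(Y) = 6.8000
rho = Cov/(sqrt(VarX)*sqrt(VarY)) = 0.8192

0.8192


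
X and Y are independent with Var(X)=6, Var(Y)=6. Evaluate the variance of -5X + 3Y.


Independence => Cov(X,Y)=0
Var(-5X + 3Y) = (-5)^2*Var(X) + 3^2*Var(Y)
= 25*6 + 9*6 = 204

204


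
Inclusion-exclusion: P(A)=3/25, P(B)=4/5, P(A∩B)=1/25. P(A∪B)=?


P(A∪B) = P(A) + P(B) - P(A∩B)
= 3/25 + 4/5 - 1/25 = 22/25

22/25


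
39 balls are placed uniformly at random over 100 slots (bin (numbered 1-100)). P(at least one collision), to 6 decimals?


P(all different) = prod((100-i)/100 for i=0..38) = 0.000184
P(at least one match) = 1 - 0.000184 = 0.999816

0.999816


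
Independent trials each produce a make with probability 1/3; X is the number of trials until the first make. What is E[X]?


For geometric (trials until first success), E[X] = 1/p = 1/(1/3) = 3

3


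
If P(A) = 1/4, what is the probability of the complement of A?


P(A') = 1 - P(A) = 1 - 1/4 = 3/4

3/4


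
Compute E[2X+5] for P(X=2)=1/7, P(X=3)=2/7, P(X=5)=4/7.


E[2X+5] = sum(g(x)*P(x))
= 9*1/7 + 11*2/7 + 15*4/7
= 13

13


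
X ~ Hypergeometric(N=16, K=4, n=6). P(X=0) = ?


P(X=0) = C(4,0)*C(12,6) / C(16,6)
= 1*924 / 8008
= 924/8008 = 3/26

3/26


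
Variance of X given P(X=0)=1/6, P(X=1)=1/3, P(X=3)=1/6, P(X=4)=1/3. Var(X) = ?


E[X] = 13/6, E[X^2] = 43/6
Var(X) = E[X^2] - (E[X])^2 = 43/6 - (13/6)^2 = 89/36

89/36


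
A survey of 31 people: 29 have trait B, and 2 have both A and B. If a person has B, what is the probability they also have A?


P(A|B) = P(A∩B)/P(B) = (2/31)/(29/31) = 2/29

2/29


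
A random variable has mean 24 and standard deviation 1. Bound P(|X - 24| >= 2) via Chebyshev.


k = 2/1 = 2
Chebyshev: P(|X-mu| >= k*sigma) <= 1/k^2 = 1/2^2 = 1/4

1/4


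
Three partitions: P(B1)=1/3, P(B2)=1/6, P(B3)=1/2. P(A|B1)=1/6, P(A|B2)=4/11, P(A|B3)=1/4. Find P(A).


P(A) = P(A|B1)P(B1) + P(A|B2)P(B2) + P(A|B3)P(B3)
= 1/6*1/3 + 4/11*1/6 + 1/4*1/2
= 1/18 + 2/33 + 1/8 = 191/792

191/792


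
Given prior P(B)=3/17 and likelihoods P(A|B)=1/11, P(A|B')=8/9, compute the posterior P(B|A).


P(A) = P(A|B)P(B) + P(A|B')P(B') = 1/11*3/17 + 8/9*14/17 = 1259/1683
P(B|A) = P(A|B)P(B)/P(A) = (3/187)/(1259/1683) = 27/1259

27/1259


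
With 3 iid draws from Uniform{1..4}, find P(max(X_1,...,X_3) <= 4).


P(max <= 4) = P(all X_i <= 4) = (P(X_1 <= 4))^3
= (4/4)^3 = 1^3 = 1

1


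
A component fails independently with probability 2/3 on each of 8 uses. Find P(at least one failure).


P(at least one) = 1 - P(none)
P(none) = (1 - 2/3)^8 = (1/3)^8 = 1/6561
P(at least one) = 1 - 1/6561 = 6560/6561

6560/6561


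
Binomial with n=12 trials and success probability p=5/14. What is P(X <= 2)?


P(X<=2) = P(X=0) + P(X=1) + P(X=2)
= 282429536481/56693912375296 + 470715894135/14173478093824 + 2876597130825/28346956187648
= 7918487374671/56693912375296

7918487374671/56693912375296


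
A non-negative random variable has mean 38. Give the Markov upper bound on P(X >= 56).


Markov: P(X >= a) <= E[X]/a
P(X >= 56) <= 38/56 = 19/28

19/28


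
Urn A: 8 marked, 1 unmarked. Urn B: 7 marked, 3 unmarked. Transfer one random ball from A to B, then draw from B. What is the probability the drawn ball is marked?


P(transfer marked) = 8/9; P(transfer unmarked) = 1/9
If marked transferred: Urn II has 8 marked of 11, so P(marked|marked moved) = 8/11
If unmarked transferred: Urn II has 7 marked of 11, so P(marked|unmarked moved) = 7/11
By total probability: P(marked) = 8/9*8/11 + 1/9*7/11 = 71/99

71/99


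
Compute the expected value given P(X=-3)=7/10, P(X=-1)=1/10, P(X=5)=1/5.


E[X] = sum(x * P(x))
= -3*7/10 - 1*1/10 + 5*1/5
= -6/5

-6/5


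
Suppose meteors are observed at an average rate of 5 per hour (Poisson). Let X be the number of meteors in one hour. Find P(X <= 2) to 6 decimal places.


P(X<=2) = e^(-5)*5^0/0! + e^(-5)*5^1/1! + e^(-5)*5^2/2!
≈ 0.0067379470 + 0.0336897350 + 0.0842243375
= 0.1246520195
≈ 0.124652

0.124652


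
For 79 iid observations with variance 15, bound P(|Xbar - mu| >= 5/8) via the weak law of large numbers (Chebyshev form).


Var(Xbar) = Var(X)/n = 15/79
Chebyshev: P(|Xbar-mu| >= 5/8) <= Var(Xbar)/(5/8)^2 = (15/79)/(25/64) = 192/395

192/395


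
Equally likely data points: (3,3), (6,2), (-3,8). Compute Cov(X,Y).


E[X]=2, E[Y]=13/3, E[XY]=-1
Cov(X,Y) = E[XY] - E[X]E[Y] = -1 - 2*13/3 = -29/3

-29/3


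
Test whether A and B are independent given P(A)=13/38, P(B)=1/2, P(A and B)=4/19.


P(A)*P(B) = 13/38*1/2 = 13/76
P(A∩B) = 4/19 != 13/76, so not independent

No, A and B are not independent


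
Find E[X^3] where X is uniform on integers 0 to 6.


E[X^3] = (1/7) * sum(x^3 for x=0..6)
= 441/7 = 63

63


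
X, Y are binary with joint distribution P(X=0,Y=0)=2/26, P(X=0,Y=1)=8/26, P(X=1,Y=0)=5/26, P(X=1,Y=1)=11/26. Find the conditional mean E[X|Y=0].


P(Y=0) = 7/26
E[X|Y=0] = (0*2 + 1*5)/7 = 5/7

5/7


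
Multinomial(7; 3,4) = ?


7! = 5040
Denominator: 3!=6 * 4!=24
Coefficient = 5040 / 144 = 35

35


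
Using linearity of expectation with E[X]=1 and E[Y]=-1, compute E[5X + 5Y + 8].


E[5X + 5Y + 8] = 5*E[X] + 5*E[Y] + 8
= (5)*(1) + (5)*(-1) + (8)
= 5 - 5 + 8 = 8

8


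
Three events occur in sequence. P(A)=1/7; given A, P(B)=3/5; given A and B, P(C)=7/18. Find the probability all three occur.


P(A∩B∩C) = P(A) * P(B|A) * P(C|A∩B)
= 1/7 * 3/5 * 7/18
= 3/35 * 7/18 = 1/30

1/30


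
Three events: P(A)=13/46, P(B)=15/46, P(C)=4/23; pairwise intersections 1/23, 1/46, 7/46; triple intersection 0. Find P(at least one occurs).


P(A∪B∪C) = P(A)+P(B)+P(C) - P(AB)-P(AC)-P(BC) + P(ABC)
= 13/46+15/46+4/23 - 1/23-1/46-7/46 + 0
= 13/23

13/23


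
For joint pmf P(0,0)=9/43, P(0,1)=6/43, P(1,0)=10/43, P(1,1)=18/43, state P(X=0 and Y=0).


Read from table: P(X=0, Y=0) = 9/43

9/43


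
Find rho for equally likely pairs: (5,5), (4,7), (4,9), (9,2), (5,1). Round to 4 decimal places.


Cov(X,Y) = -3.5200, Var(X) = 3.4400, Var(Y) = 8.9600
rho = Cov/(sqrt(VarX)*sqrt(VarY)) = -0.6340

-0.6340


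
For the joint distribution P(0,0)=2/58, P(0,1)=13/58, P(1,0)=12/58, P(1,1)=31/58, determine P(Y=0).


P(Y=0) = P(0,0)+P(1,0) = 2/58 + 12/58 = 14/58 = 7/29

7/29


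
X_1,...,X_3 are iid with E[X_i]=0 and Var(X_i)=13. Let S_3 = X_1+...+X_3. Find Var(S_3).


By independence, Var(S_n) = n*Var(X_1) = 3*13 = 39

39


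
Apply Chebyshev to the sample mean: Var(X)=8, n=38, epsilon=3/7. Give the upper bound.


Var(Xbar) = Var(X)/n = 8/38
Chebyshev: P(|Xbar-mu| >= 3/7) <= Var(Xbar)/(3/7)^2 = (4/19)/(9/49) = 196/171
Bound exceeds 1, so trivial bound: 1

1


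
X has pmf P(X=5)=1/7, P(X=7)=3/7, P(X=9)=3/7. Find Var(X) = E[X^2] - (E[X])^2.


E[X] = 53/7, E[X^2] = 415/7
Var(X) = E[X^2] - (E[X])^2 = 415/7 - (53/7)^2 = 96/49

96/49


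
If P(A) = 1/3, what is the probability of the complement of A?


P(A') = 1 - P(A) = 1 - 1/3 = 2/3

2/3


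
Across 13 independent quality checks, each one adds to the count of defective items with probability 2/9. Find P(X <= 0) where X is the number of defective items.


P(X<=0) = P(X=0)
= 96889010407/2541865828329
= 96889010407/2541865828329

96889010407/2541865828329


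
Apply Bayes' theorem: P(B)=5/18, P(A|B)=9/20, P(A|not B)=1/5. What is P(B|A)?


P(A) = P(A|B)P(B) + P(A|B')P(B') = 9/20*5/18 + 1/5*13/18 = 97/360
P(B|A) = P(A|B)P(B)/P(A) = (1/8)/(97/360) = 45/97

45/97


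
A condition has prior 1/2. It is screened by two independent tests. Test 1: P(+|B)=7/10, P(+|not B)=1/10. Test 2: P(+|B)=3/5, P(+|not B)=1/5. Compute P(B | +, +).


After test 1: P(+) = 7/10*1/2 + 1/10*1/2 = 2/5
P(B|+) = (7/20)/(2/5) = 7/8
After test 2 (use post1 as new prior): P(+) = 3/5*7/8 + 1/5*1/8 = 11/20
P(B|+,+) = (21/40)/(11/20) = 21/22

21/22


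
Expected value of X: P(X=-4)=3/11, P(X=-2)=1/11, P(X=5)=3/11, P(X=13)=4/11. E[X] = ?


E[X] = sum(x * P(x))
= -4*3/11 - 2*1/11 + 5*3/11 + 13*4/11
= 53/11

53/11


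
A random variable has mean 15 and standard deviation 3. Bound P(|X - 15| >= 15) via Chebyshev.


k = 15/3 = 5
Chebyshev: P(|X-mu| >= k*sigma) <= 1/k^2 = 1/5^2 = 1/25

1/25


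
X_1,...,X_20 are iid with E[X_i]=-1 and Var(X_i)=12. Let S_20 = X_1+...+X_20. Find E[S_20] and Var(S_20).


E[S_n] = n*mu = 20*-1 = -20
Var(S_n) = n*sigma^2 = 20*12 = 240

E[S_20]=-20, Var(S_20)=240


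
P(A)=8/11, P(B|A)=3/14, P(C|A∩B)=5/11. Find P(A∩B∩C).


P(A∩B∩C) = P(A) * P(B|A) * P(C|A∩B)
= 8/11 * 3/14 * 5/11
= 12/77 * 5/11 = 60/847

60/847


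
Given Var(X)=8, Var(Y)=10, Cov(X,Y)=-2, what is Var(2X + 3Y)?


Var(2X + 3Y) = 2^2*Var(X) + 3^2*Var(Y) + 2*2*3*Cov(X,Y)
= 4*8 + 9*10 + 12*(-2)
= 32 + 90 - 24 = 98

98


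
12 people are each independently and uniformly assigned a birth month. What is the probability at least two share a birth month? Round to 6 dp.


P(all different) = prod((12-i)/12 for i=0..11) = 0.000054
P(at least one match) = 1 - 0.000054 = 0.999946

0.999946


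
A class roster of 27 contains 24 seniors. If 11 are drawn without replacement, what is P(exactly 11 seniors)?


P(X=11) = C(24,11)*C(3,0) / C(27,11)
= 2496144*1 / 13037895
= 2496144/13037895 = 112/585

112/585


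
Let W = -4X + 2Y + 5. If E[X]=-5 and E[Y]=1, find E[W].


E[-4X + 2Y + 5] = -4*E[X] + 2*E[Y] + 5
= (-4)*(-5) + (2)*(1) + (5)
= 20 + 2 + 5 = 27

27


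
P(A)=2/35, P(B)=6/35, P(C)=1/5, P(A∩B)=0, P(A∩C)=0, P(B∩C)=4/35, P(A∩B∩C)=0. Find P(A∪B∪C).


P(A∪B∪C) = P(A)+P(B)+P(C) - P(AB)-P(AC)-P(BC) + P(ABC)
= 2/35+6/35+1/5 - 0-0-4/35 + 0
= 11/35

11/35


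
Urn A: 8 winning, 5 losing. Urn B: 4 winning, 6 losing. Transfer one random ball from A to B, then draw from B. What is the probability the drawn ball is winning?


P(transfer winning) = 8/13; P(transfer losing) = 5/13
If winning transferred: Urn II has 5 winning of 11, so P(winning|winning moved) = 5/11
If losing transferred: Urn II has 4 winning of 11, so P(winning|losing moved) = 4/11
By total probability: P(winning) = 8/13*5/11 + 5/13*4/11 = 60/143

60/143


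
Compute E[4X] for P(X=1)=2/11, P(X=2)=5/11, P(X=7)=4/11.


E[4X] = sum(g(x)*P(x))
= 4*2/11 + 8*5/11 + 28*4/11
= 160/11

160/11


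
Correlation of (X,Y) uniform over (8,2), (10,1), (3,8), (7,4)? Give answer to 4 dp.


Cov(X,Y) = -6.7500, Var(X) = 6.5000, Var(Y) = 7.1875
rho = Cov/(sqrt(VarX)*sqrt(VarY)) = -0.9875

-0.9875


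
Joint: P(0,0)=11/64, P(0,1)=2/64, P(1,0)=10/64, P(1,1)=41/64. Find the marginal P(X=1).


P(X=1) = P(1,0)+P(1,1) = 10/64 + 41/64 = 51/64

51/64


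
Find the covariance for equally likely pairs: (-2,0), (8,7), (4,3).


E[X]=10/3, E[Y]=10/3, E[XY]=68/3
Cov(X,Y) = E[XY] - E[X]E[Y] = 68/3 - 10/3*10/3 = 104/9

104/9


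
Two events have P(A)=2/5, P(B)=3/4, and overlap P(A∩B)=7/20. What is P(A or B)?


P(A∪B) = P(A) + P(B) - P(A∩B)
= 2/5 + 3/4 - 7/20 = 4/5

4/5


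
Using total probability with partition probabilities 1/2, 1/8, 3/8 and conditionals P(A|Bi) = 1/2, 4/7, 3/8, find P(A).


P(A) = P(A|B1)P(B1) + P(A|B2)P(B2) + P(A|B3)P(B3)
= 1/2*1/2 + 4/7*1/8 + 3/8*3/8
= 1/4 + 1/14 + 9/64 = 207/448

207/448


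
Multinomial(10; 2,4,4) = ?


10! = 3628800
Denominator: 2!=2 * 4!=24 * 4!=24
Coefficient = 3628800 / 1152 = 3150

3150


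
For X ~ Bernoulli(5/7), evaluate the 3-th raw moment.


For Bernoulli: X in {0,1}
E[X^3] = 0^3*(1-5/7) + 1^3*5/7 = 5/7

5/7


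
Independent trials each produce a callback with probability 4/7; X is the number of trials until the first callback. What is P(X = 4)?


P(X=4) = (1-p)^3 * p = (3/7)^3 * 4/7
= 27/343 * 4/7 = 108/2401

108/2401


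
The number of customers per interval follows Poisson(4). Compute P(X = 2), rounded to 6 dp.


P(X=2) = e^(-4) * 4^2 / 2!
≈ 0.01831563889 * 16 / 2
≈ 0.146525

0.146525


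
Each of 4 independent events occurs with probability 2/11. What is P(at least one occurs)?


P(at least one) = 1 - P(none)
P(none) = (1 - 2/11)^4 = (9/11)^4 = 6561/14641
P(at least one) = 1 - 6561/14641 = 8080/14641

8080/14641


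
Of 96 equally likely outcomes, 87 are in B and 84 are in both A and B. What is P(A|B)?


P(A|B) = P(A∩B)/P(B) = (84/96)/(87/96) = 84/87 = 28/29

28/29


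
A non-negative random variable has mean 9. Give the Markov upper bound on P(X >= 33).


Markov: P(X >= a) <= E[X]/a
P(X >= 33) <= 9/33 = 3/11

3/11


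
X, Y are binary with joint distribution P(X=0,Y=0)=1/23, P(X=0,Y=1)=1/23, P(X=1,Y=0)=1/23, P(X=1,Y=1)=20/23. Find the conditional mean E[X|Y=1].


P(Y=1) = 21/23
E[X|Y=1] = (0*1 + 1*20)/21 = 20/21

20/21


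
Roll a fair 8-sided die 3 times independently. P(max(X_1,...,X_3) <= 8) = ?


P(max <= 8) = P(all X_i <= 8) = (P(X_1 <= 8))^3
= (8/8)^3 = 1^3 = 1

1


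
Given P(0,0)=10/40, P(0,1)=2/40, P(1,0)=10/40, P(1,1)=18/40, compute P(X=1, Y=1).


Read from table: P(X=1, Y=1) = 18/40 = 9/20

9/20


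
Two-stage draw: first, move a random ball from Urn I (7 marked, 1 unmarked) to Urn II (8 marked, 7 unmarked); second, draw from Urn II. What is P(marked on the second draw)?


P(transfer marked) = 7/8; P(transfer unmarked) = 1/8
If marked transferred: Urn II has 9 marked of 16, so P(marked|marked moved) = 9/16
If unmarked transferred: Urn II has 8 marked of 16, so P(marked|unmarked moved) = 1/2
By total probability: P(marked) = 7/8*9/16 + 1/8*1/2 = 71/128

71/128


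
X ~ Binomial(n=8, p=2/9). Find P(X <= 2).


P(X<=2) = P(X=0) + P(X=1) + P(X=2)
= 5764801/43046721 + 13176688/43046721 + 13176688/43046721
= 10706059/14348907

10706059/14348907


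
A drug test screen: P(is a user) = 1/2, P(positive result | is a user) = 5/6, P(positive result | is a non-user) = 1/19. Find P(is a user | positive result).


P(A) = P(A|B)P(B) + P(A|B')P(B') = 5/6*1/2 + 1/19*1/2 = 101/228
P(B|A) = P(A|B)P(B)/P(A) = (5/12)/(101/228) = 95/101

95/101


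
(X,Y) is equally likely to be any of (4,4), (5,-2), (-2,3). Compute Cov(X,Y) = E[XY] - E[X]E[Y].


E[X]=7/3, E[Y]=5/3, E[XY]=0
Cov(X,Y) = E[XY] - E[X]E[Y] = 0 - 7/3*5/3 = -35/9

-35/9


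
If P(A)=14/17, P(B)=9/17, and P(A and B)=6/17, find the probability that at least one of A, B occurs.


P(A∪B) = P(A) + P(B) - P(A∩B)
= 14/17 + 9/17 - 6/17 = 1

1


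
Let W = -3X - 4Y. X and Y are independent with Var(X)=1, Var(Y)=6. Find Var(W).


Independence => Cov(X,Y)=0
Var(-3X - 4Y) = (-3)^2*Var(X) + (-4)^2*Var(Y)
= 9*1 + 16*6 = 105

105


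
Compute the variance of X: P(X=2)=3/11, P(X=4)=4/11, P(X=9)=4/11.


E[X] = 58/11, E[X^2] = 400/11
Var(X) = E[X^2] - (E[X])^2 = 400/11 - (58/11)^2 = 1036/121

1036/121


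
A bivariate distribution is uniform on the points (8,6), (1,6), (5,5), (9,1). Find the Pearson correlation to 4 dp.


Cov(X,Y) = -3.8750, Var(X) = 9.6875, Var(Y) = 4.2500
rho = Cov/(sqrt(VarX)*sqrt(VarY)) = -0.6039

-0.6039
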